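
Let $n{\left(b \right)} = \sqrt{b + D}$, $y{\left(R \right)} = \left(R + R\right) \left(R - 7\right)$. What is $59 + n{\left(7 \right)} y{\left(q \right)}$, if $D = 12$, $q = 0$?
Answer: $59$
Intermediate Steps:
$y{\left(R \right)} = 2 R \left(-7 + R\right)$
$n{\left(b \right)} = \sqrt{12 + b}$ ($n{\left(b \right)} = \sqrt{b + 12} = \sqrt{12 + b}$)
$59 + n{\left(7 \right)} y{\left(q \right)} = 59 + \sqrt{12 + 7} \cdot 2 \cdot 0 \left(-7 + 0\right) = 59 + \sqrt{19} \cdot 2 \cdot 0 \left(-7\right) = 59 + \sqrt{19} \cdot 0 = 59 + 0 = 59$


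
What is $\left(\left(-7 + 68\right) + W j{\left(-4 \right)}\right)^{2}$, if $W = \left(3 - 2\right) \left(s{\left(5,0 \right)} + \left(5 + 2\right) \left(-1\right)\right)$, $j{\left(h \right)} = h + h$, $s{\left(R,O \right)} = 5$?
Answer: $5929$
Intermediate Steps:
$j{\left(h \right)} = 2 h$
$W = -2$ ($W = \left(3 - 2\right) \left(5 + \left(5 + 2\right) \left(-1\right)\right) = 1 \left(5 + 7 \left(-1\right)\right) = 1 \left(5 - 7\right) = 1 \left(-2\right) = -2$)
$\left(\left(-7 + 68\right) + W j{\left(-4 \right)}\right)^{2} = \left(\left(-7 + 68\right) - 2 \cdot 2 \left(-4\right)\right)^{2} = \left(61 - -16\right)^{2} = \left(61 + 16\right)^{2} = 77^{2} = 5929$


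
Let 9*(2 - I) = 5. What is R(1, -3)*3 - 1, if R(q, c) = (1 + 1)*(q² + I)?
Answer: 41/3 ≈ 13.667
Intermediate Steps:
I = 13/9 (I = 2 - ⅑*5 = 2 - 5/9 = 13/9 ≈ 1.4444)
R(q, c) = 26/9 + 2*q² (R(q, c) = (1 + 1)*(q² + 13/9) = 2*(13/9 + q²) = 26/9 + 2*q²)
R(1, -3)*3 - 1 = (26/9 + 2*1²)*3 - 1 = (26/9 + 2*1)*3 - 1 = (26/9 + 2)*3 - 1 = (44/9)*3 - 1 = 44/3 - 1 = 41/3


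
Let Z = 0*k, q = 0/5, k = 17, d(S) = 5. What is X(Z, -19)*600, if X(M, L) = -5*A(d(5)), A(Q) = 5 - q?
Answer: -15000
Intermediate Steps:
q = 0 (q = 0*(⅕) = 0)
A(Q) = 5 (A(Q) = 5 - 1*0 = 5 + 0 = 5)
Z = 0 (Z = 0*17 = 0)
X(M, L) = -25 (X(M, L) = -5*5 = -25)
X(Z, -19)*600 = -25*600 = -15000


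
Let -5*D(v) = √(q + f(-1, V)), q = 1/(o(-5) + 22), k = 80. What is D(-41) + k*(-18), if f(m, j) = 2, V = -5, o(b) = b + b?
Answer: -1440 - √3/6 ≈ -1440.3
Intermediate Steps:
o(b) = 2*b
q = 1/12 (q = 1/(2*(-5) + 22) = 1/(-10 + 22) = 1/12 ≈ 0.083333)
D(v) = -√3/6 (D(v) = -√(1/12 + 2)/5 = -√3/6)
D(-41) + k*(-18) = -√3/6 + 80*(-18) = -√3/6 - 1440 = -1440 - √3/6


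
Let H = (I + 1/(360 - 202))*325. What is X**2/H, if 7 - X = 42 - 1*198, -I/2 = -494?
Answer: 4197902/50734125 ≈ 0.082743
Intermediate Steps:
I = 988 (I = -2*(-494) = 988)
X = 163 (X = 7 - (42 - 1*198) = 7 - (42 - 198) = 7 - 1*(-156) = 7 + 156 = 163)
H = 50734125/158 (H = (988 + 1/(360 - 202))*325 = (988 + 1/158)*325 = (156105/158)*325 = 50734125/158 ≈ 3.2110e+5)
X**2/H = 163**2/(50734125/158) = 26569*(158/50734125) = 4197902/50734125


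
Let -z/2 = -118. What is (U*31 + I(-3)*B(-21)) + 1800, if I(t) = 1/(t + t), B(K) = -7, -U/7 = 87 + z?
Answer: -409739/6 ≈ -68290.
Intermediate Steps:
z = 236 (z = -2*(-118) = 236)
U = -2261 (U = -7*(87 + 236) = -7*323 = -2261)
I(t) = 1/(2*t)
(U*31 + I(-3)*B(-21)) + 1800 = (-2261*31 + ((1/2)/(-3))*(-7)) + 1800 = (-70091 + ((1/2)*(-1/3))*(-7)) + 1800 = (-70091 - 1/6*(-7)) + 1800 = (-70091 + 7/6) + 1800 = -420539/6 + 1800 = -409739/6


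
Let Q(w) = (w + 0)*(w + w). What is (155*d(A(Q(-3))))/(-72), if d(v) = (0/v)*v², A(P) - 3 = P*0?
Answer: 0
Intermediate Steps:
Q(w) = 2*w² (Q(w) = w*(2*w) = 2*w²)
A(P) = 3 (A(P) = 3 + P*0 = 3 + 0 = 3)
d(v) = 0 (d(v) = 0*v² = 0)
(155*d(A(Q(-3))))/(-72) = (155*0)/(-72) = 0*(-1/72) = 0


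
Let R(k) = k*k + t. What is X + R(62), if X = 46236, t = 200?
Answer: 50280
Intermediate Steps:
R(k) = 200 + k**2 (R(k) = k*k + 200 = k**2 + 200 = 200 + k**2)
X + R(62) = 46236 + (200 + 62**2) = 46236 + (200 + 3844) = 46236 + 4044 = 50280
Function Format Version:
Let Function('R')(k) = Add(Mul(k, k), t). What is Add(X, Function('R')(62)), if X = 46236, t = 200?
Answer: 50280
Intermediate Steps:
Function('R')(k) = Add(200, Pow(k, 2)) (Function('R')(k) = Add(Mul(k, k), 200) = Add(Pow(k, 2), 200) = Add(200, Pow(k, 2)))
Add(X, Function('R')(62)) = Add(46236, Add(200, Pow(62, 2))) = Add(46236, Add(200, 3844)) = Add(46236, 4044) = 50280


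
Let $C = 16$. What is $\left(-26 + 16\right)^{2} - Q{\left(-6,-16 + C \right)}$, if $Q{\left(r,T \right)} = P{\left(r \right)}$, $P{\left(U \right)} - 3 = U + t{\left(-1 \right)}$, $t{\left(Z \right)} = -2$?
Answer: $105$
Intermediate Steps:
$P{\left(U \right)} = 1 + U$ ($P{\left(U \right)} = 3 + \left(U - 2\right) = 3 + \left(-2 + U\right) = 1 + U$)
$Q{\left(r,T \right)} = 1 + r$
$\left(-26 + 16\right)^{2} - Q{\left(-6,-16 + C \right)} = \left(-26 + 16\right)^{2} - \left(1 - 6\right) = \left(-10\right)^{2} - -5 = 100 + 5 = 105$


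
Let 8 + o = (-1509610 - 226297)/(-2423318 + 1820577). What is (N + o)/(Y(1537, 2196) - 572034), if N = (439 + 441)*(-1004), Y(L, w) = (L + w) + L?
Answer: 532536814341/341611900124 ≈ 1.5589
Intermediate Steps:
Y(L, w) = w + 2*L
N = -883520 (N = 880*(-1004) = -883520)
o = -3086021/602741 (o = -8 + (-1509610 - 226297)/(-2423318 + 1820577) = -8 - 1735907/(-602741) = -8 - 1735907*(-1/602741) = -8 + 1735907/602741 = -3086021/602741 ≈ -5.1200)
(N + o)/(Y(1537, 2196) - 572034) = (-883520 - 3086021/602741)/((2196 + 2*1537) - 572034) = -532536814341/(602741*((2196 + 3074) - 572034)) = -532536814341/(602741*(5270 - 572034)) = -532536814341/602741/(-566764) = -532536814341/602741*(-1/566764) = 532536814341/341611900124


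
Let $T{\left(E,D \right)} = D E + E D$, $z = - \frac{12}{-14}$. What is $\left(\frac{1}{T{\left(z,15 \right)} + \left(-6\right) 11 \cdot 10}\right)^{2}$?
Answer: $\frac{49}{19713600} \approx 2.4856 \cdot 10^{-6}$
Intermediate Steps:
$z = \frac{6}{7}$ ($z = \left(-12\right) \left(- \frac{1}{14}\right) = \frac{6}{7} \approx 0.85714$)
$T{\left(E,D \right)} = 2 D E$ ($T{\left(E,D \right)} = D E + D E = 2 D E$)
$\left(\frac{1}{T{\left(z,15 \right)} + \left(-6\right) 11 \cdot 10}\right)^{2} = \left(\frac{1}{2 \cdot 15 \cdot \frac{6}{7} + \left(-6\right) 11 \cdot 10}\right)^{2} = \left(\frac{1}{\frac{180}{7} - 660}\right)^{2} = \left(\frac{1}{- \frac{4440}{7}}\right)^{2} = \left(- \frac{7}{4440}\right)^{2} = \frac{49}{19713600}$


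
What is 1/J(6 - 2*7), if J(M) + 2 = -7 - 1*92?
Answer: -1/101 ≈ -0.0099010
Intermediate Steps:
J(M) = -101 (J(M) = -2 + (-7 - 1*92) = -2 + (-7 - 92) = -2 - 99 = -101)
1/J(6 - 2*7) = 1/(-101) = -1/101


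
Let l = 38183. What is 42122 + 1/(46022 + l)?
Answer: 3546883011/84205 ≈ 42122.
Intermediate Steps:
42122 + 1/(46022 + l) = 42122 + 1/(46022 + 38183) = 42122 + 1/84205 = 3546883011/84205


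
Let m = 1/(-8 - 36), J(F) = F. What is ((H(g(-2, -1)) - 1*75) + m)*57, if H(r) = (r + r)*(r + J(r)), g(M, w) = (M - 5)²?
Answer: 23898675/44 ≈ 5.4315e+5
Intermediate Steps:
g(M, w) = (-5 + M)²
H(r) = 4*r² (H(r) = (r + r)*(r + r) = (2*r)*(2*r) = 4*r²)
m = -1/44 (m = 1/(-44) = -1/44 ≈ -0.022727)
((H(g(-2, -1)) - 1*75) + m)*57 = ((4*((-5 - 2)²)² - 1*75) - 1/44)*57 = ((4*((-7)²)² - 75) - 1/44)*57 = ((4*49² - 75) - 1/44)*57 = ((4*2401 - 75) - 1/44)*57 = ((9604 - 75) - 1/44)*57 = (9529 - 1/44)*57 = (419275/44)*57 = 23898675/44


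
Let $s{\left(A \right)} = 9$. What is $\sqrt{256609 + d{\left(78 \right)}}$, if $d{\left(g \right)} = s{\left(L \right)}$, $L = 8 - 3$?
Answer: $\sqrt{256618} \approx 506.57$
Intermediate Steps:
$L = 5$
$d{\left(g \right)} = 9$
$\sqrt{256609 + d{\left(78 \right)}} = \sqrt{256609 + 9} = \sqrt{256618}$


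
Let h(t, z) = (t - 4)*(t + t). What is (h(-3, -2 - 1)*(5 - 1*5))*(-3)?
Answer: 0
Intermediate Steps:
h(t, z) = 2*t*(-4 + t) (h(t, z) = (-4 + t)*(2*t) = 2*t*(-4 + t))
(h(-3, -2 - 1)*(5 - 1*5))*(-3) = ((2*(-3)*(-4 - 3))*(5 - 1*5))*(-3) = ((2*(-3)*(-7))*(5 - 5))*(-3) = (42*0)*(-3) = 0*(-3) = 0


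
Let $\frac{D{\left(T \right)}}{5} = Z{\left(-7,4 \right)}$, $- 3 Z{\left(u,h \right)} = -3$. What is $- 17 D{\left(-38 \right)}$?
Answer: $-85$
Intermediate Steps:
$Z{\left(u,h \right)} = 1$ ($Z{\left(u,h \right)} = \left(- \frac{1}{3}\right) \left(-3\right) = 1$)
$D{\left(T \right)} = 5$ ($D{\left(T \right)} = 5 \cdot 1 = 5$)
$- 17 D{\left(-38 \right)} = \left(-17\right) 5 = -85$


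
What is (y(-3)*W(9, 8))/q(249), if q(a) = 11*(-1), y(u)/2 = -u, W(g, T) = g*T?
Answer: -432/11 ≈ -39.273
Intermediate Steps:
W(g, T) = T*g
y(u) = -2*u (y(u) = 2*(-u) = -2*u)
q(a) = -11
(y(-3)*W(9, 8))/q(249) = ((-2*(-3))*(8*9))/(-11) = (6*72)*(-1/11) = 432*(-1/11) = -432/11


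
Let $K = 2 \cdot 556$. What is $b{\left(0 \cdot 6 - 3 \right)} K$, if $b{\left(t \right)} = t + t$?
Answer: $-6672$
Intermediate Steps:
$b{\left(t \right)} = 2 t$
$K = 1112$
$b{\left(0 \cdot 6 - 3 \right)} K = 2 \left(0 \cdot 6 - 3\right) 1112 = 2 \left(0 - 3\right) 1112 = 2 \left(-3\right) 1112 = \left(-6\right) 1112 = -6672$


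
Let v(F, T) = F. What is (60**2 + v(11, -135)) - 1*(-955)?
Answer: 4566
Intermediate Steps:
(60**2 + v(11, -135)) - 1*(-955) = (60**2 + 11) - 1*(-955) = (3600 + 11) + 955 = 3611 + 955 = 4566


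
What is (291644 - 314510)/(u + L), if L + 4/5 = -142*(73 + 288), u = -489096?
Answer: 19055/450299 ≈ 0.042316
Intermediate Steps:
L = -256314/5 (L = -4/5 - 142*(73 + 288) = -4/5 - 142*361 = -4/5 - 51262 = -256314/5 ≈ -51263.)
(291644 - 314510)/(u + L) = (291644 - 314510)/(-489096 - 256314/5) = -22866/(-2701794/5) = -22866*(-5/2701794) = 19055/450299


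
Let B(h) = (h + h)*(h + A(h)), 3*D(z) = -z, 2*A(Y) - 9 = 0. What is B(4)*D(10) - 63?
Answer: -869/3 ≈ -289.67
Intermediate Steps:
A(Y) = 9/2 (A(Y) = 9/2 + (½)*0 = 9/2 + 0 = 9/2)
D(z) = -z/3 (D(z) = (-z)/3 = -z/3)
B(h) = 2*h*(9/2 + h) (B(h) = (h + h)*(h + 9/2) = (2*h)*(9/2 + h) = 2*h*(9/2 + h))
B(4)*D(10) - 63 = (4*(9 + 2*4))*(-⅓*10) - 63 = (4*(9 + 8))*(-10/3) - 63 = (4*17)*(-10/3) - 63 = 68*(-10/3) - 63 = -680/3 - 63 = -869/3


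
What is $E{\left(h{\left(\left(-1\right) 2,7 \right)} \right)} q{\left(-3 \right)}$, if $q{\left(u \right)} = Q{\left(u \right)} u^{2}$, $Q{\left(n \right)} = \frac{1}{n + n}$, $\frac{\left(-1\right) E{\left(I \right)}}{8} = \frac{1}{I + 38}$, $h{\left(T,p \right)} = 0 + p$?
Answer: $\frac{4}{15} \approx 0.26667$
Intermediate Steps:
$h{\left(T,p \right)} = p$
$E{\left(I \right)} = - \frac{8}{38 + I}$ ($E{\left(I \right)} = - \frac{8}{I + 38} = - \frac{8}{38 + I}$)
$Q{\left(n \right)} = \frac{1}{2 n}$
$q{\left(u \right)} = \frac{u}{2}$ ($q{\left(u \right)} = \frac{1}{2 u} u^{2} = \frac{u}{2}$)
$E{\left(h{\left(\left(-1\right) 2,7 \right)} \right)} q{\left(-3 \right)} = - \frac{8}{38 + 7} \cdot \frac{1}{2} \left(-3\right) = - \frac{8}{45} \left(- \frac{3}{2}\right) = \left(-8\right) \frac{1}{45} \left(- \frac{3}{2}\right) = \left(- \frac{8}{45}\right) \left(- \frac{3}{2}\right) = \frac{4}{15}$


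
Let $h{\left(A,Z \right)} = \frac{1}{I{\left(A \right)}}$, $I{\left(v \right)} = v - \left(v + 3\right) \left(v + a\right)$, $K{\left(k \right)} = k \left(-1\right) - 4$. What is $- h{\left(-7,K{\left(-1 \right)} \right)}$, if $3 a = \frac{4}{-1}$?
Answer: $\frac{3}{121} \approx 0.024793$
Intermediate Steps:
$a = - \frac{4}{3}$ ($a = \frac{4 \frac{1}{-1}}{3} = \frac{4 \left(-1\right)}{3} = \frac{1}{3} \left(-4\right) = - \frac{4}{3} \approx -1.3333$)
$K{\left(k \right)} = -4 - k$ ($K{\left(k \right)} = - k - 4 = -4 - k$)
$I{\left(v \right)} = v - \left(3 + v\right) \left(- \frac{4}{3} + v\right)$ ($I{\left(v \right)} = v - \left(v + 3\right) \left(v - \frac{4}{3}\right) = v - \left(3 + v\right) \left(- \frac{4}{3} + v\right)$)
$h{\left(A,Z \right)} = \frac{1}{4 - A^{2} - \frac{2 A}{3}}$
$- h{\left(-7,K{\left(-1 \right)} \right)} = - \frac{-3}{-12 + 2 \left(-7\right) + 3 \left(-7\right)^{2}} = - \frac{-3}{-12 - 14 + 3 \cdot 49} = - \frac{-3}{-12 - 14 + 147} = - \frac{-3}{121} = \left(-1\right) \left(- \frac{3}{121}\right) = \frac{3}{121}$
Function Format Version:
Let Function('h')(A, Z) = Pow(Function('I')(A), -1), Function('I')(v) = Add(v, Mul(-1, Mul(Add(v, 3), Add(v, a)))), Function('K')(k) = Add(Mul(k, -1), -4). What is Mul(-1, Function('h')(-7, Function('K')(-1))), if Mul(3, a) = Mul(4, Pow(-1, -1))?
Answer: Rational(3, 121) ≈ 0.024793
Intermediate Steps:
a = Rational(-4, 3) (a = Mul(Rational(1, 3), Mul(4, Pow(-1, -1))) = Mul(Rational(1, 3), Mul(4, -1)) = Mul(Rational(1, 3), -4) = Rational(-4, 3) ≈ -1.3333)
Function('K')(k) = Add(-4, Mul(-1, k)) (Function('K')(k) = Add(Mul(-1, k), -4) = Add(-4, Mul(-1, k)))
Function('I')(v) = Add(v, Mul(-1, Add(3, v), Add(Rational(-4, 3), v))) (Function('I')(v) = Add(v, Mul(-1, Mul(Add(v, 3), Add(v, Rational(-4, 3))))) = Add(v, Mul(-1, Mul(Add(3, v), Add(Rational(-4, 3), v)))) = Add(v, Mul(-1, Add(3, v), Add(Rational(-4, 3), v))))
Function('h')(A, Z) = Pow(Add(4, Mul(-1, Pow(A, 2)), Mul(Rational(-2, 3), A)), -1)
Mul(-1, Function('h')(-7, Function('K')(-1))) = Mul(-1, Mul(-3, Pow(Add(-12, Mul(2, -7), Mul(3, Pow(-7, 2))), -1))) = Mul(-1, Mul(-3, Pow(Add(-12, -14, Mul(3, 49)), -1))) = Mul(-1, Mul(-3, Pow(Add(-12, -14, 147), -1))) = Mul(-1, Mul(-3, Pow(121, -1))) = Mul(-1, Mul(-3, Rational(1, 121))) = Mul(-1, Rational(-3, 121)) = Rational(3, 121)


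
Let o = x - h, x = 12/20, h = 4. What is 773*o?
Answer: -13141/5 ≈ -2628.2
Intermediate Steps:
x = 3/5 (x = 12*(1/20) = 3/5 ≈ 0.60000)
o = -17/5 (o = 3/5 - 1*4 = 3/5 - 4 = -17/5 ≈ -3.4000)
773*o = 773*(-17/5) = -13141/5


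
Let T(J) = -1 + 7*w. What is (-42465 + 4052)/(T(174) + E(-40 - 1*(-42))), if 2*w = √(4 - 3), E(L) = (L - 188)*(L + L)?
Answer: 76826/1483 ≈ 51.804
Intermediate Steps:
E(L) = 2*L*(-188 + L) (E(L) = (-188 + L)*(2*L) = 2*L*(-188 + L))
w = ½ (w = √(4 - 3)/2 = √1/2 = (½)*1 = ½ ≈ 0.50000)
T(J) = 5/2 (T(J) = -1 + 7*(½) = -1 + 7/2 = 5/2)
(-42465 + 4052)/(T(174) + E(-40 - 1*(-42))) = (-42465 + 4052)/(5/2 + 2*(-40 - 1*(-42))*(-188 + (-40 - 1*(-42)))) = -38413/(5/2 + 2*(-40 + 42)*(-188 + (-40 + 42))) = -38413/(5/2 + 2*2*(-188 + 2)) = -38413/(5/2 + 2*2*(-186)) = -38413/(5/2 - 744) = -38413/(-1483/2) = -38413*(-2/1483) = 76826/1483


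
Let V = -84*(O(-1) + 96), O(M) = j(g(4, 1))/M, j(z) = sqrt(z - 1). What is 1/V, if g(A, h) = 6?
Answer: -8/64477 - sqrt(5)/773724 ≈ -0.00012697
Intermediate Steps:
j(z) = sqrt(-1 + z)
O(M) = sqrt(5)/M (O(M) = sqrt(-1 + 6)/M = sqrt(5)/M)
V = -8064 + 84*sqrt(5) (V = -84*(sqrt(5)/(-1) + 96) = -84*(sqrt(5)*(-1) + 96) = -84*(-sqrt(5) + 96) = -84*(96 - sqrt(5)) = -8064 + 84*sqrt(5) ≈ -7876.2)
1/V = 1/(-8064 + 84*sqrt(5))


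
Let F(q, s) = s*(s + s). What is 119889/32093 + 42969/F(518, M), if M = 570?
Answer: 26427625439/6951343800 ≈ 3.8018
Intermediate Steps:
F(q, s) = 2*s**2 (F(q, s) = s*(2*s) = 2*s**2)
119889/32093 + 42969/F(518, M) = 119889/32093 + 42969/((2*570**2)) = 119889*(1/32093) + 42969/((2*324900)) = 119889/32093 + 42969/649800 = 119889/32093 + 42969*(1/649800) = 119889/32093 + 14323/216600 = 26427625439/6951343800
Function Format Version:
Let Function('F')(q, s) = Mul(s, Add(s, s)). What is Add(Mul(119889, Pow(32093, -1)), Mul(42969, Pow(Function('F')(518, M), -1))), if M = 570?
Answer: Rational(26427625439, 6951343800) ≈ 3.8018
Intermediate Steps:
Function('F')(q, s) = Mul(2, Pow(s, 2)) (Function('F')(q, s) = Mul(s, Mul(2, s)) = Mul(2, Pow(s, 2)))
Add(Mul(119889, Pow(32093, -1)), Mul(42969, Pow(Function('F')(518, M), -1))) = Add(Mul(119889, Pow(32093, -1)), Mul(42969, Pow(Mul(2, Pow(570, 2)), -1))) = Add(Mul(119889, Rational(1, 32093)), Mul(42969, Pow(Mul(2, 324900), -1))) = Add(Rational(119889, 32093), Mul(42969, Pow(649800, -1))) = Add(Rational(119889, 32093), Mul(42969, Rational(1, 649800))) = Add(Rational(119889, 32093), Rational(14323, 216600)) = Rational(26427625439, 6951343800)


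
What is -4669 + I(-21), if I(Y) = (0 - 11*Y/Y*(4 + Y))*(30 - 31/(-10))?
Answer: 15207/10 ≈ 1520.7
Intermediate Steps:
I(Y) = -7282/5 - 3641*Y/10 (I(Y) = (0 - 11*(4 + Y))*(30 - 31*(-1/10)) = (0 - 11*(4 + Y))*(30 + 31/10) = (0 + (-44 - 11*Y))*(331/10) = (-44 - 11*Y)*(331/10) = -7282/5 - 3641*Y/10)
-4669 + I(-21) = -4669 + (-7282/5 - 3641/10*(-21)) = -4669 + (-7282/5 + 76461/10) = -4669 + 61897/10 = 15207/10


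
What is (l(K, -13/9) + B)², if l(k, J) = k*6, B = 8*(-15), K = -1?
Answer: 15876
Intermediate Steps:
B = -120
l(k, J) = 6*k
(l(K, -13/9) + B)² = (6*(-1) - 120)² = (-6 - 120)² = (-126)² = 15876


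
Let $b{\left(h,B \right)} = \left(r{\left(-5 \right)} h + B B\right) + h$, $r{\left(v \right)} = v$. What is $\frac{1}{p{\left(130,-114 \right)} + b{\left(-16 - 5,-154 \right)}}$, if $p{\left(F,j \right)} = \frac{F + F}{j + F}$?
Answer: $\frac{4}{95265} \approx 4.1988 \cdot 10^{-5}$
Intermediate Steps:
$p{\left(F,j \right)} = \frac{2 F}{F + j}$
$b{\left(h,B \right)} = B^{2} - 4 h$ ($b{\left(h,B \right)} = \left(- 5 h + B B\right) + h = \left(- 5 h + B^{2}\right) + h = \left(B^{2} - 5 h\right) + h = B^{2} - 4 h$)
$\frac{1}{p{\left(130,-114 \right)} + b{\left(-16 - 5,-154 \right)}} = \frac{1}{2 \cdot 130 \frac{1}{130 - 114} + \left(\left(-154\right)^{2} - 4 \left(-16 - 5\right)\right)} = \frac{1}{2 \cdot 130 \cdot \frac{1}{16} + \left(23716 - 4 \left(-16 - 5\right)\right)} = \frac{1}{2 \cdot 130 \cdot \frac{1}{16} + \left(23716 - -84\right)} = \frac{1}{\frac{65}{4} + \left(23716 + 84\right)} = \frac{1}{\frac{65}{4} + 23800} = \frac{1}{\frac{95265}{4}} = \frac{4}{95265}$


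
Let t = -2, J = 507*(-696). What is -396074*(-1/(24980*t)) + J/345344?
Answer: -2412676009/269584160 ≈ -8.9496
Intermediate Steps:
J = -352872
-396074*(-1/(24980*t)) + J/345344 = -396074/((-24980*(-2))) - 352872/345344 = -396074/49960 - 352872*1/345344 = -396074*1/49960 - 44109/43168 = -198037/24980 - 44109/43168 = -2412676009/269584160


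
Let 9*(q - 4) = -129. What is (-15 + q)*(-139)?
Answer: 10564/3 ≈ 3521.3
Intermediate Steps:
q = -31/3 (q = 4 + (⅑)*(-129) = 4 - 43/3 = -31/3 ≈ -10.333)
(-15 + q)*(-139) = (-15 - 31/3)*(-139) = -76/3*(-139) = 10564/3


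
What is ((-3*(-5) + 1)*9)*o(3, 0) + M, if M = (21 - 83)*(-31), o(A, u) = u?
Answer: 1922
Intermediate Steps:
M = 1922 (M = -62*(-31) = 1922)
((-3*(-5) + 1)*9)*o(3, 0) + M = ((-3*(-5) + 1)*9)*0 + 1922 = ((15 + 1)*9)*0 + 1922 = (16*9)*0 + 1922 = 144*0 + 1922 = 0 + 1922 = 1922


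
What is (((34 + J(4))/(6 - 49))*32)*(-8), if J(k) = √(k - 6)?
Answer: 8704/43 + 256*I*√2/43 ≈ 202.42 + 8.4195*I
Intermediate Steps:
J(k) = √(-6 + k)
(((34 + J(4))/(6 - 49))*32)*(-8) = (((34 + √(-6 + 4))/(6 - 49))*32)*(-8) = (((34 + √(-2))/(-43))*32)*(-8) = (((34 + I*√2)*(-1/43))*32)*(-8) = ((-34/43 - I*√2/43)*32)*(-8) = (-1088/43 - 32*I*√2/43)*(-8) = 8704/43 + 256*I*√2/43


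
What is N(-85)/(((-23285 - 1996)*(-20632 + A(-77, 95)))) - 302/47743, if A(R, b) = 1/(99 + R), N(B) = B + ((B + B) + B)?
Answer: -3465843884026/547856737376049 ≈ -0.0063262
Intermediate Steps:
N(B) = 4*B (N(B) = B + (2*B + B) = B + 3*B = 4*B)
N(-85)/(((-23285 - 1996)*(-20632 + A(-77, 95)))) - 302/47743 = (4*(-85))/(((-23285 - 1996)*(-20632 + 1/(99 - 77)))) - 302/47743 = -340*(-1/(25281*(-20632 + 1/22))) - 302*1/47743 = -340*(-1/(25281*(-20632 + 1/22))) - 302/47743 = -340/((-25281*(-453903/22))) - 302/47743 = -340/11475121743/22 - 302/47743 = -340*22/11475121743 - 302/47743 = -7480/11475121743 - 302/47743 = -3465843884026/547856737376049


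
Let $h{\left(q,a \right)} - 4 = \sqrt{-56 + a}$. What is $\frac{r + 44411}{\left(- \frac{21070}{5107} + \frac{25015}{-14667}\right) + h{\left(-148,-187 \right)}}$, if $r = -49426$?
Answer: $\frac{51526461680445573165}{1382206482924239884} + \frac{253237341994831146735 i \sqrt{3}}{1382206482924239884} \approx 37.278 + 317.33 i$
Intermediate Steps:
$h{\left(q,a \right)} = 4 + \sqrt{-56 + a}$
$\frac{r + 44411}{\left(- \frac{21070}{5107} + \frac{25015}{-14667}\right) + h{\left(-148,-187 \right)}} = \frac{-49426 + 44411}{\left(- \frac{21070}{5107} + \frac{25015}{-14667}\right) + \left(4 + \sqrt{-56 - 187}\right)} = - \frac{5015}{\left(\left(-21070\right) \frac{1}{5107} + 25015 \left(- \frac{1}{14667}\right)\right) + \left(4 + \sqrt{-243}\right)} = - \frac{5015}{\left(- \frac{21070}{5107} - \frac{25015}{14667}\right) + \left(4 + 9 i \sqrt{3}\right)} = - \frac{5015}{- \frac{436785295}{74904369} + \left(4 + 9 i \sqrt{3}\right)} = - \frac{5015}{- \frac{137167819}{74904369} + 9 i \sqrt{3}}$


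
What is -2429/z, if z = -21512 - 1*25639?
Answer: 2429/47151 ≈ 0.051515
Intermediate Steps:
z = -47151 (z = -21512 - 25639 = -47151)
-2429/z = -2429/(-47151) = -2429*(-1)/47151 = -1*(-2429/47151) = 2429/47151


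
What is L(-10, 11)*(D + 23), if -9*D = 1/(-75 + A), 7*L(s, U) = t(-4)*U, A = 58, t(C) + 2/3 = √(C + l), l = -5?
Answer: -77440/3213 + 38720*I/357 ≈ -24.102 + 108.46*I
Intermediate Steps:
t(C) = -⅔ + √(-5 + C) (t(C) = -⅔ + √(C - 5) = -⅔ + √(-5 + C))
L(s, U) = U*(-⅔ + 3*I)/7 (L(s, U) = ((-⅔ + √(-5 - 4))*U)/7 = ((-⅔ + √(-9))*U)/7 = ((-⅔ + 3*I)*U)/7 = (U*(-⅔ + 3*I))/7 = U*(-⅔ + 3*I)/7)
D = 1/153 (D = -1/(9*(-75 + 58)) = -⅑/(-17) = -⅑*(-1/17) = 1/153 ≈ 0.0065359)
L(-10, 11)*(D + 23) = ((1/21)*11*(-2 + 9*I))*(1/153 + 23) = (-22/21 + 33*I/7)*(3520/153) = -77440/3213 + 38720*I/357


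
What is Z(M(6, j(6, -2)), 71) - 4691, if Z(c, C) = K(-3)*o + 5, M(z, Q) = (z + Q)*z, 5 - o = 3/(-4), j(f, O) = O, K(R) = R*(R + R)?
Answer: -9165/2 ≈ -4582.5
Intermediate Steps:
K(R) = 2*R**2 (K(R) = R*(2*R) = 2*R**2)
o = 23/4 (o = 5 - 3/(-4) = 5 - 3*(-1)/4 = 5 - 1*(-3/4) = 5 + 3/4 = 23/4 ≈ 5.7500)
M(z, Q) = z*(Q + z) (M(z, Q) = (Q + z)*z = z*(Q + z))
Z(c, C) = 217/2 (Z(c, C) = (2*(-3)**2)*(23/4) + 5 = (2*9)*(23/4) + 5 = 18*(23/4) + 5 = 207/2 + 5 = 217/2)
Z(M(6, j(6, -2)), 71) - 4691 = 217/2 - 4691 = -9165/2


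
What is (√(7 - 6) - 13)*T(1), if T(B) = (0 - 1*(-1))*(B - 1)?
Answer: 0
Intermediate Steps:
T(B) = -1 + B (T(B) = (0 + 1)*(-1 + B) = 1*(-1 + B) = -1 + B)
(√(7 - 6) - 13)*T(1) = (√(7 - 6) - 13)*(-1 + 1) = (√1 - 13)*0 = (1 - 13)*0 = -12*0 = 0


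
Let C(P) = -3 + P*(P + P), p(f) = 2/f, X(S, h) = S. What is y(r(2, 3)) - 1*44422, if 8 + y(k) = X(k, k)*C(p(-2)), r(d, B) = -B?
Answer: -44427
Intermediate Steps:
C(P) = -3 + 2*P² (C(P) = -3 + P*(2*P) = -3 + 2*P²)
y(k) = -8 - k (y(k) = -8 + k*(-3 + 2*(2/(-2))²) = -8 + k*(-3 + 2*(2*(-½))²) = -8 + k*(-3 + 2*(-1)²) = -8 + k*(-3 + 2*1) = -8 + k*(-3 + 2) = -8 + k*(-1) = -8 - k)
y(r(2, 3)) - 1*44422 = (-8 - (-1)*3) - 1*44422 = (-8 - 1*(-3)) - 44422 = (-8 + 3) - 44422 = -5 - 44422 = -44427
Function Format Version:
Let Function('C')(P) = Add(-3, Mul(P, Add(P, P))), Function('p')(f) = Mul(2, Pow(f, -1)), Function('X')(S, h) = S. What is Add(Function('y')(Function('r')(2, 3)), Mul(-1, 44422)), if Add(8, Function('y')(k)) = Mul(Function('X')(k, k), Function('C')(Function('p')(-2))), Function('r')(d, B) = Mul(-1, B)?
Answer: -44427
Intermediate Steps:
Function('C')(P) = Add(-3, Mul(2, Pow(P, 2))) (Function('C')(P) = Add(-3, Mul(P, Mul(2, P))) = Add(-3, Mul(2, Pow(P, 2))))
Function('y')(k) = Add(-8, Mul(-1, k)) (Function('y')(k) = Add(-8, Mul(k, Add(-3, Mul(2, Pow(Mul(2, Pow(-2, -1)), 2))))) = Add(-8, Mul(k, Add(-3, Mul(2, Pow(Mul(2, Rational(-1, 2)), 2))))) = Add(-8, Mul(k, Add(-3, Mul(2, Pow(-1, 2))))) = Add(-8, Mul(k, Add(-3, Mul(2, 1)))) = Add(-8, Mul(k, Add(-3, 2))) = Add(-8, Mul(k, -1)) = Add(-8, Mul(-1, k)))
Add(Function('y')(Function('r')(2, 3)), Mul(-1, 44422)) = Add(Add(-8, Mul(-1, Mul(-1, 3))), Mul(-1, 44422)) = Add(Add(-8, Mul(-1, -3)), -44422) = Add(Add(-8, 3), -44422) = Add(-5, -44422) = -44427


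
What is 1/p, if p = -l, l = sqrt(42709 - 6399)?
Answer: -sqrt(36310)/36310 ≈ -0.0052479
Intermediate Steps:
l = sqrt(36310) ≈ 190.55
p = -sqrt(36310) ≈ -190.55
1/p = 1/(-sqrt(36310)) = -sqrt(36310)/36310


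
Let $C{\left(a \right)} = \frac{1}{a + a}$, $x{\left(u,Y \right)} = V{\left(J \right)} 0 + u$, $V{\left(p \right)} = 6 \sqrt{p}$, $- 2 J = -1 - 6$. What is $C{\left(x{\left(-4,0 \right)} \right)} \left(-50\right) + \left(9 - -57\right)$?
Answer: $\frac{289}{4} \approx 72.25$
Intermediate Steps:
$J = \frac{7}{2}$ ($J = - \frac{-1 - 6}{2} = \left(- \frac{1}{2}\right) \left(-7\right) = \frac{7}{2} \approx 3.5$)
$x{\left(u,Y \right)} = u$ ($x{\left(u,Y \right)} = 6 \sqrt{\frac{7}{2}} \cdot 0 + u = 6 \frac{\sqrt{14}}{2} \cdot 0 + u = 3 \sqrt{14} \cdot 0 + u = 0 + u = u$)
$C{\left(a \right)} = \frac{1}{2 a}$
$C{\left(x{\left(-4,0 \right)} \right)} \left(-50\right) + \left(9 - -57\right) = \frac{1}{2 \left(-4\right)} \left(-50\right) + \left(9 - -57\right) = \frac{1}{2} \left(- \frac{1}{4}\right) \left(-50\right) + \left(9 + 57\right) = \left(- \frac{1}{8}\right) \left(-50\right) + 66 = \frac{25}{4} + 66 = \frac{289}{4}$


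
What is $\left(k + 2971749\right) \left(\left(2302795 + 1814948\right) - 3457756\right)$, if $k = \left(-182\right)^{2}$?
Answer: $1983177116651$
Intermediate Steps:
$k = 33124$
$\left(k + 2971749\right) \left(\left(2302795 + 1814948\right) - 3457756\right) = \left(33124 + 2971749\right) \left(\left(2302795 + 1814948\right) - 3457756\right) = 3004873 \left(4117743 - 3457756\right) = 3004873 \cdot 659987 = 1983177116651$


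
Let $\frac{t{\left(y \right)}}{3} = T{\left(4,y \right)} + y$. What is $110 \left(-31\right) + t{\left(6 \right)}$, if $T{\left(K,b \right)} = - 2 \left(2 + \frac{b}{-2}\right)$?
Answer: $-3386$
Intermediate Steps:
$T{\left(K,b \right)} = -4 + b$ ($T{\left(K,b \right)} = - 2 \left(2 + b \left(- \frac{1}{2}\right)\right) = - 2 \left(2 - \frac{b}{2}\right) = -4 + b$)
$t{\left(y \right)} = -12 + 6 y$ ($t{\left(y \right)} = 3 \left(\left(-4 + y\right) + y\right) = 3 \left(-4 + 2 y\right) = -12 + 6 y$)
$110 \left(-31\right) + t{\left(6 \right)} = 110 \left(-31\right) + \left(-12 + 6 \cdot 6\right) = -3410 + \left(-12 + 36\right) = -3410 + 24 = -3386$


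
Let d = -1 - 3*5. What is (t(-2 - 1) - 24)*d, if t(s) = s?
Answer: 432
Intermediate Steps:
d = -16 (d = -1 - 15 = -16)
(t(-2 - 1) - 24)*d = ((-2 - 1) - 24)*(-16) = (-3 - 24)*(-16) = -27*(-16) = 432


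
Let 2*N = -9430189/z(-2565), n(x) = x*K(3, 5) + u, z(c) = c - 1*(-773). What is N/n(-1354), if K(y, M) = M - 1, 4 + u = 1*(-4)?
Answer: -83453/172032 ≈ -0.48510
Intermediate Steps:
u = -8 (u = -4 + 1*(-4) = -4 - 4 = -8)
K(y, M) = -1 + M
z(c) = 773 + c (z(c) = c + 773 = 773 + c)
n(x) = -8 + 4*x (n(x) = x*(-1 + 5) - 8 = x*4 - 8 = 4*x - 8 = -8 + 4*x)
N = 9430189/3584 (N = (-9430189/(773 - 2565))/2 = (-9430189/(-1792))/2 = (-9430189*(-1/1792))/2 = (1/2)*(9430189/1792) = 9430189/3584 ≈ 2631.2)
N/n(-1354) = 9430189/(3584*(-8 + 4*(-1354))) = 9430189/(3584*(-8 - 5416)) = (9430189/3584)/(-5424) = (9430189/3584)*(-1/5424) = -83453/172032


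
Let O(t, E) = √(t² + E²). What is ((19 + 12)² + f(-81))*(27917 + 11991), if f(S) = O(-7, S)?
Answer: 38351588 + 39908*√6610 ≈ 4.1596e+7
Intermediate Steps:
O(t, E) = √(E² + t²)
f(S) = √(49 + S²) (f(S) = √(S² + (-7)²) = √(S² + 49) = √(49 + S²))
((19 + 12)² + f(-81))*(27917 + 11991) = ((19 + 12)² + √(49 + (-81)²))*(27917 + 11991) = (31² + √(49 + 6561))*39908 = (961 + √6610)*39908 = 38351588 + 39908*√6610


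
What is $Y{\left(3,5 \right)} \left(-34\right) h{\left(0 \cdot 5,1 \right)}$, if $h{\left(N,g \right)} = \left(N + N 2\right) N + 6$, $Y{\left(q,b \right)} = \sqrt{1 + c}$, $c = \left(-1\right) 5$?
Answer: $- 408 i \approx - 408.0 i$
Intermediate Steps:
$c = -5$
$Y{\left(q,b \right)} = 2 i$ ($Y{\left(q,b \right)} = \sqrt{1 - 5} = \sqrt{-4} = 2 i$)
$h{\left(N,g \right)} = 6 + 3 N^{2}$ ($h{\left(N,g \right)} = \left(N + 2 N\right) N + 6 = 3 N N + 6 = 3 N^{2} + 6 = 6 + 3 N^{2}$)
$Y{\left(3,5 \right)} \left(-34\right) h{\left(0 \cdot 5,1 \right)} = 2 i \left(-34\right) \left(6 + 3 \left(0 \cdot 5\right)^{2}\right) = - 68 i \left(6 + 3 \cdot 0^{2}\right) = - 68 i \left(6 + 3 \cdot 0\right) = - 68 i \left(6 + 0\right) = - 68 i 6 = - 408 i$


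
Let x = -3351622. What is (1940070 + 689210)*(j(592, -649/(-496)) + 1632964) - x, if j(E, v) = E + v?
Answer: 133147570260532/31 ≈ 4.2951e+12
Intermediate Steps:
(1940070 + 689210)*(j(592, -649/(-496)) + 1632964) - x = (1940070 + 689210)*((592 - 649/(-496)) + 1632964) - 1*(-3351622) = 2629280*((592 - 649*(-1/496)) + 1632964) + 3351622 = 2629280*((592 + 649/496) + 1632964) + 3351622 = 2629280*(294281/496 + 1632964) + 3351622 = 2629280*(810244425/496) + 3351622 = 133147466360250/31 + 3351622 = 133147570260532/31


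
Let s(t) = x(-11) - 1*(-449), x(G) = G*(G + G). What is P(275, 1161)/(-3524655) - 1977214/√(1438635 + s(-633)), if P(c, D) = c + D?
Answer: -1436/3524655 - 988607*√29374/102809 ≈ -1648.1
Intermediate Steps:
x(G) = 2*G² (x(G) = G*(2*G) = 2*G²)
s(t) = 691 (s(t) = 2*(-11)² - 1*(-449) = 2*121 + 449 = 242 + 449 = 691)
P(c, D) = D + c
P(275, 1161)/(-3524655) - 1977214/√(1438635 + s(-633)) = (1161 + 275)/(-3524655) - 1977214/√(1438635 + 691) = 1436*(-1/3524655) - 1977214*√29374/205618 = -1436/3524655 - 1977214*√29374/205618 = -1436/3524655 - 988607*√29374/102809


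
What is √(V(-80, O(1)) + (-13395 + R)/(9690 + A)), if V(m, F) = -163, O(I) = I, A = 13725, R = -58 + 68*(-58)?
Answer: I*√9974899270/7805 ≈ 12.796*I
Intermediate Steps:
R = -4002 (R = -58 - 3944 = -4002)
√(V(-80, O(1)) + (-13395 + R)/(9690 + A)) = √(-163 + (-13395 - 4002)/(9690 + 13725)) = √(-163 - 17397/23415) = √(-163 - 17397*1/23415) = √(-163 - 5799/7805) = √(-1278014/7805) = I*√9974899270/7805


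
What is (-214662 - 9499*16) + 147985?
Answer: -218661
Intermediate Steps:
(-214662 - 9499*16) + 147985 = (-214662 - 151984) + 147985 = -366646 + 147985 = -218661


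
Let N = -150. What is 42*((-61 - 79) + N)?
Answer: -12180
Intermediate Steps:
42*((-61 - 79) + N) = 42*((-61 - 79) - 150) = 42*(-140 - 150) = 42*(-290) = -12180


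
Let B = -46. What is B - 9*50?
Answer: -496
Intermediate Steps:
B - 9*50 = -46 - 9*50 = -46 - 450 = -496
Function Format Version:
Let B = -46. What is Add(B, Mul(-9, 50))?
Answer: -496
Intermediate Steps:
Add(B, Mul(-9, 50)) = Add(-46, Mul(-9, 50)) = Add(-46, -450) = -496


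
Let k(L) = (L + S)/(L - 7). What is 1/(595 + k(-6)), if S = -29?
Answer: 13/7770 ≈ 0.0016731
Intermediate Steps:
k(L) = (-29 + L)/(-7 + L) (k(L) = (L - 29)/(L - 7) = (-29 + L)/(-7 + L))
1/(595 + k(-6)) = 1/(595 + (-29 - 6)/(-7 - 6)) = 1/(595 - 35/(-13)) = 1/(595 - 1/13*(-35)) = 1/(595 + 35/13) = 1/(7770/13) = 13/7770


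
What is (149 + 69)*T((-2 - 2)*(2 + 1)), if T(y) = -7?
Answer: -1526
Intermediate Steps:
(149 + 69)*T((-2 - 2)*(2 + 1)) = (149 + 69)*(-7) = 218*(-7) = -1526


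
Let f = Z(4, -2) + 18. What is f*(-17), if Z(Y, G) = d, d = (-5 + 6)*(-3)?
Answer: -255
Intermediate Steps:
d = -3 (d = 1*(-3) = -3)
Z(Y, G) = -3
f = 15 (f = -3 + 18 = 15)
f*(-17) = 15*(-17) = -255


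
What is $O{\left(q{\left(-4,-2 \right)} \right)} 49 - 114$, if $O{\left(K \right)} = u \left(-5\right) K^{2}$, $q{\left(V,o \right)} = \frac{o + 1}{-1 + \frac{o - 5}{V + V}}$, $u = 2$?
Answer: $-31474$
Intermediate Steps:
$q{\left(V,o \right)} = \frac{1 + o}{-1 + \frac{-5 + o}{2 V}}$
$O{\left(K \right)} = - 10 K^{2}$ ($O{\left(K \right)} = 2 \left(-5\right) K^{2} = - 10 K^{2}$)
$O{\left(q{\left(-4,-2 \right)} \right)} 49 - 114 = - 10 \left(2 \left(-4\right) \frac{1}{-5 - 2 - -8} \left(1 - 2\right)\right)^{2} \cdot 49 - 114 = - 10 \left(2 \left(-4\right) \frac{1}{-5 - 2 + 8} \left(-1\right)\right)^{2} \cdot 49 - 114 = - 10 \left(2 \left(-4\right) 1^{-1} \left(-1\right)\right)^{2} \cdot 49 - 114 = - 10 \left(2 \left(-4\right) 1 \left(-1\right)\right)^{2} \cdot 49 - 114 = - 10 \cdot 8^{2} \cdot 49 - 114 = \left(-10\right) 64 \cdot 49 - 114 = \left(-640\right) 49 - 114 = -31360 - 114 = -31474$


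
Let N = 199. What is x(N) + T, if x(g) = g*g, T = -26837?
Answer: 12764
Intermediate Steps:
x(g) = g**2
x(N) + T = 199**2 - 26837 = 39601 - 26837 = 12764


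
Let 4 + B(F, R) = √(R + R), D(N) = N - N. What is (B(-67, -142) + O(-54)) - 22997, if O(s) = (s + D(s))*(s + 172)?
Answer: -29373 + 2*I*√71 ≈ -29373.0 + 16.852*I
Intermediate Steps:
D(N) = 0
O(s) = s*(172 + s) (O(s) = (s + 0)*(s + 172) = s*(172 + s))
B(F, R) = -4 + √2*√R (B(F, R) = -4 + √(R + R) = -4 + √(2*R) = -4 + √2*√R)
(B(-67, -142) + O(-54)) - 22997 = ((-4 + √2*√(-142)) - 54*(172 - 54)) - 22997 = ((-4 + √2*(I*√142)) - 54*118) - 22997 = ((-4 + 2*I*√71) - 6372) - 22997 = (-6376 + 2*I*√71) - 22997 = -29373 + 2*I*√71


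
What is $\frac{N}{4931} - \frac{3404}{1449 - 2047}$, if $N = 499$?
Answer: $\frac{371381}{64103} \approx 5.7935$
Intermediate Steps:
$\frac{N}{4931} - \frac{3404}{1449 - 2047} = \frac{499}{4931} - \frac{3404}{1449 - 2047} = 499 \cdot \frac{1}{4931} - \frac{3404}{1449 - 2047} = \frac{499}{4931} - \frac{3404}{-598} = \frac{499}{4931} - - \frac{74}{13} = \frac{499}{4931} + \frac{74}{13} = \frac{371381}{64103}$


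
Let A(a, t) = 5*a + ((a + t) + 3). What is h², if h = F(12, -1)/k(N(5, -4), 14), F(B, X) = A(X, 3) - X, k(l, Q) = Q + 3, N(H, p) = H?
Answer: 1/289 ≈ 0.0034602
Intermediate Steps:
A(a, t) = 3 + t + 6*a (A(a, t) = 5*a + (3 + a + t) = 3 + t + 6*a)
k(l, Q) = 3 + Q
F(B, X) = 6 + 5*X (F(B, X) = (3 + 3 + 6*X) - X = (6 + 6*X) - X = 6 + 5*X)
h = 1/17 (h = (6 + 5*(-1))/(3 + 14) = (6 - 5)/17 = 1*(1/17) = 1/17 ≈ 0.058824)
h² = (1/17)² = 1/289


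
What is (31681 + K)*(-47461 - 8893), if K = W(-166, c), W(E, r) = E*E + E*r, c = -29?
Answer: -3609530054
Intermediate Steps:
W(E, r) = E² + E*r
K = 32370 (K = -166*(-166 - 29) = -166*(-195) = 32370)
(31681 + K)*(-47461 - 8893) = (31681 + 32370)*(-47461 - 8893) = 64051*(-56354) = -3609530054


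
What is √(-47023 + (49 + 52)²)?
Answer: 19*I*√102 ≈ 191.89*I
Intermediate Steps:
√(-47023 + (49 + 52)²) = √(-47023 + 101²) = √(-47023 + 10201) = √(-36822) = 19*I*√102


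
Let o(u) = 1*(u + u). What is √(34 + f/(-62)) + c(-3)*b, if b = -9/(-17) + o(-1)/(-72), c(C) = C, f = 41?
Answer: -341/204 + √128154/62 ≈ 4.1024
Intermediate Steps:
o(u) = 2*u (o(u) = 1*(2*u) = 2*u)
b = 341/612 (b = -9/(-17) + (2*(-1))/(-72) = -9*(-1/17) - 2*(-1/72) = 9/17 + 1/36 = 341/612 ≈ 0.55719)
√(34 + f/(-62)) + c(-3)*b = √(34 + 41/(-62)) - 3*341/612 = √(34 + 41*(-1/62)) - 341/204 = √(34 - 41/62) - 341/204 = √(2067/62) - 341/204 = √128154/62 - 341/204 = -341/204 + √128154/62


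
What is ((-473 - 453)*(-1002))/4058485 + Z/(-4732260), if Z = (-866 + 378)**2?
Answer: 171216652684/960290311305 ≈ 0.17830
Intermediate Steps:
Z = 238144 (Z = (-488)**2 = 238144)
((-473 - 453)*(-1002))/4058485 + Z/(-4732260) = ((-473 - 453)*(-1002))/4058485 + 238144/(-4732260) = -926*(-1002)*(1/4058485) + 238144*(-1/4732260) = 927852*(1/4058485) - 59536/1183065 = 927852/4058485 - 59536/1183065 = 171216652684/960290311305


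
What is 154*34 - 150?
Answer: 5086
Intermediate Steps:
154*34 - 150 = 5236 - 150 = 5086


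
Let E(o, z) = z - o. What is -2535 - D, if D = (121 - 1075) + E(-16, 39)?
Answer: -1636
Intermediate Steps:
D = -899 (D = (121 - 1075) + (39 - 1*(-16)) = -954 + (39 + 16) = -954 + 55 = -899)
-2535 - D = -2535 - 1*(-899) = -2535 + 899 = -1636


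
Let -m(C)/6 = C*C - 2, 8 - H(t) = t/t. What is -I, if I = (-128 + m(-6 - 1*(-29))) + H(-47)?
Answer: 3283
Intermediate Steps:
H(t) = 7 (H(t) = 8 - t/t = 8 - 1*1 = 8 - 1 = 7)
m(C) = 12 - 6*C**2 (m(C) = -6*(C*C - 2) = -6*(C**2 - 2) = -6*(-2 + C**2) = 12 - 6*C**2)
I = -3283 (I = (-128 + (12 - 6*(-6 - 1*(-29))**2)) + 7 = (-128 + (12 - 6*(-6 + 29)**2)) + 7 = (-128 + (12 - 6*23**2)) + 7 = (-128 + (12 - 6*529)) + 7 = (-128 + (12 - 3174)) + 7 = (-128 - 3162) + 7 = -3290 + 7 = -3283)
-I = -1*(-3283) = 3283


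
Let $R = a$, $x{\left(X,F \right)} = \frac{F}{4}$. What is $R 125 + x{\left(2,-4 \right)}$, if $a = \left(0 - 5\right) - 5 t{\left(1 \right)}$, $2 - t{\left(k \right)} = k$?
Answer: $-1251$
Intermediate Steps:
$t{\left(k \right)} = 2 - k$
$x{\left(X,F \right)} = \frac{F}{4}$ ($x{\left(X,F \right)} = F \frac{1}{4} = \frac{F}{4}$)
$a = -10$ ($a = \left(0 - 5\right) - 5 \left(2 - 1\right) = -5 - 5 \left(2 - 1\right) = -5 - 5 = -10$)
$R = -10$
$R 125 + x{\left(2,-4 \right)} = \left(-10\right) 125 + \frac{1}{4} \left(-4\right) = -1250 - 1 = -1251$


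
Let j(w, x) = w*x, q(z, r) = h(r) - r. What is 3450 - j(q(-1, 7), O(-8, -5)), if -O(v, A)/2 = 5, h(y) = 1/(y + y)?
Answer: 23665/7 ≈ 3380.7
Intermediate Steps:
h(y) = 1/(2*y)
q(z, r) = 1/(2*r) - r
O(v, A) = -10 (O(v, A) = -2*5 = -10)
3450 - j(q(-1, 7), O(-8, -5)) = 3450 - ((½)/7 - 1*7)*(-10) = 3450 - ((½)*(⅐) - 7)*(-10) = 3450 - (1/14 - 7)*(-10) = 3450 - (-97)*(-10)/14 = 3450 - 1*485/7 = 3450 - 485/7 = 23665/7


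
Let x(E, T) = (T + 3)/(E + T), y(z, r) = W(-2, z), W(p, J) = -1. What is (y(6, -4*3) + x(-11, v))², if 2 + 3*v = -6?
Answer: 1764/1681 ≈ 1.0494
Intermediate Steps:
v = -8/3 (v = -⅔ + (⅓)*(-6) = -⅔ - 2 = -8/3 ≈ -2.6667)
y(z, r) = -1
x(E, T) = (3 + T)/(E + T)
(y(6, -4*3) + x(-11, v))² = (-1 + (3 - 8/3)/(-11 - 8/3))² = (-1 + (⅓)/(-41/3))² = (-1 - 3/41*⅓)² = (-1 - 1/41)² = (-42/41)² = 1764/1681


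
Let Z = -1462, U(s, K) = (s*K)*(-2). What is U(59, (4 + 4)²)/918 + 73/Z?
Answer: -326707/39474 ≈ -8.2765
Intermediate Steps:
U(s, K) = -2*K*s (U(s, K) = (K*s)*(-2) = -2*K*s)
U(59, (4 + 4)²)/918 + 73/Z = -2*(4 + 4)²*59/918 + 73/(-1462) = -2*8²*59*(1/918) + 73*(-1/1462) = -2*64*59*(1/918) - 73/1462 = -7552*1/918 - 73/1462 = -3776/459 - 73/1462 = -326707/39474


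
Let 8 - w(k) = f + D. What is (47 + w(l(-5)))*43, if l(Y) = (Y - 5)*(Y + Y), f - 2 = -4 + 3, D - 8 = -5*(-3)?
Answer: 1333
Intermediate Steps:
D = 23 (D = 8 - 5*(-3) = 8 + 15 = 23)
f = 1 (f = 2 + (-4 + 3) = 2 - 1 = 1)
l(Y) = 2*Y*(-5 + Y) (l(Y) = (-5 + Y)*(2*Y) = 2*Y*(-5 + Y))
w(k) = -16 (w(k) = 8 - (1 + 23) = 8 - 1*24 = 8 - 24 = -16)
(47 + w(l(-5)))*43 = (47 - 16)*43 = 31*43 = 1333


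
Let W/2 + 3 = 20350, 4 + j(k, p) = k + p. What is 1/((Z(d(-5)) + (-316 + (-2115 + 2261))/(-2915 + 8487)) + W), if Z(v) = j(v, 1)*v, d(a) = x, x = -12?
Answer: 2786/113874879 ≈ 2.4465e-5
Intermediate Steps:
j(k, p) = -4 + k + p (j(k, p) = -4 + (k + p) = -4 + k + p)
d(a) = -12
Z(v) = v*(-3 + v) (Z(v) = (-4 + v + 1)*v = (-3 + v)*v = v*(-3 + v))
W = 40694 (W = -6 + 2*20350 = -6 + 40700 = 40694)
1/((Z(d(-5)) + (-316 + (-2115 + 2261))/(-2915 + 8487)) + W) = 1/((-12*(-3 - 12) + (-316 + (-2115 + 2261))/(-2915 + 8487)) + 40694) = 1/((-12*(-15) + (-316 + 146)/5572) + 40694) = 1/((180 - 170*1/5572) + 40694) = 1/((180 - 85/2786) + 40694) = 1/(501395/2786 + 40694) = 1/(113874879/2786) = 2786/113874879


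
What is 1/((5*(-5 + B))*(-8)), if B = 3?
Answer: 1/80 ≈ 0.012500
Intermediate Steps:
1/((5*(-5 + B))*(-8)) = 1/((5*(-5 + 3))*(-8)) = 1/((5*(-2))*(-8)) = 1/(-10*(-8)) = 1/80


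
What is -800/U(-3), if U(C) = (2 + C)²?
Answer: -800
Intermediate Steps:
-800/U(-3) = -800/(2 - 3)² = -800/((-1)²) = -800/1 = -800*1 = -800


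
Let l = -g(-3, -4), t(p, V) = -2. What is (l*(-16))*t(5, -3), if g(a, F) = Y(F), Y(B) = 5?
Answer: -160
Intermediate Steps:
g(a, F) = 5
l = -5 (l = -1*5 = -5)
(l*(-16))*t(5, -3) = -5*(-16)*(-2) = 80*(-2) = -160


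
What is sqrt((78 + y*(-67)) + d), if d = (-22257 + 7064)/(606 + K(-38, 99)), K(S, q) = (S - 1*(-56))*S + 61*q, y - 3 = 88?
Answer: 2*I*sqrt(53491707093)/5961 ≈ 77.599*I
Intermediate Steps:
y = 91 (y = 3 + 88 = 91)
K(S, q) = 61*q + S*(56 + S) (K(S, q) = (S + 56)*S + 61*q = (56 + S)*S + 61*q = S*(56 + S) + 61*q = 61*q + S*(56 + S))
d = -15193/5961 (d = (-22257 + 7064)/(606 + ((-38)**2 + 56*(-38) + 61*99)) = -15193/(606 + (1444 - 2128 + 6039)) = -15193/(606 + 5355) = -15193/5961 ≈ -2.5487)
sqrt((78 + y*(-67)) + d) = sqrt((78 + 91*(-67)) - 15193/5961) = sqrt((78 - 6097) - 15193/5961) = sqrt(-6019 - 15193/5961) = sqrt(-35894452/5961) = 2*I*sqrt(53491707093)/5961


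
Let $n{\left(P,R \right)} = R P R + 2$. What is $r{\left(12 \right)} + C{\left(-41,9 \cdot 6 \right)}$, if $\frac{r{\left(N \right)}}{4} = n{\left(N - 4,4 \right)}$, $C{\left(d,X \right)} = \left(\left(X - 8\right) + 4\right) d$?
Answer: $-1530$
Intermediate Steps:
$C{\left(d,X \right)} = d \left(-4 + X\right)$ ($C{\left(d,X \right)} = \left(\left(-8 + X\right) + 4\right) d = \left(-4 + X\right) d = d \left(-4 + X\right)$)
$n{\left(P,R \right)} = 2 + P R^{2}$ ($n{\left(P,R \right)} = P R R + 2 = P R^{2} + 2 = 2 + P R^{2}$)
$r{\left(N \right)} = -248 + 64 N$ ($r{\left(N \right)} = 4 \left(2 + \left(N - 4\right) 4^{2}\right) = 4 \left(2 + \left(N - 4\right) 16\right) = 4 \left(2 + \left(-4 + N\right) 16\right) = 4 \left(2 + \left(-64 + 16 N\right)\right) = 4 \left(-62 + 16 N\right) = -248 + 64 N$)
$r{\left(12 \right)} + C{\left(-41,9 \cdot 6 \right)} = \left(-248 + 64 \cdot 12\right) - 41 \left(-4 + 9 \cdot 6\right) = \left(-248 + 768\right) - 41 \left(-4 + 54\right) = 520 - 2050 = -1530$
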